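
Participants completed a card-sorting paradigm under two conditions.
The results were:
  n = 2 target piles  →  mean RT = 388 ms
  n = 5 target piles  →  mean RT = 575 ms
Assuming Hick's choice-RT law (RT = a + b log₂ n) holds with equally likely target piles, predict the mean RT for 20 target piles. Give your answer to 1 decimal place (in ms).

857.9 ms

With log₂ n on the abscissa the relation is linear; from the two conditions:
  b = (575 − 388) / (log₂ 5 − log₂ 2) = 187 / (2.3219 − 1) = 141.460 ms/bit
  a = 388 − 141.460 × 1 = 246.540 ms
Then RT(20) = 246.540 + 141.460 × log₂ 20 = 246.540 + 141.460 × 4.3219 ≈ 857.920 ms.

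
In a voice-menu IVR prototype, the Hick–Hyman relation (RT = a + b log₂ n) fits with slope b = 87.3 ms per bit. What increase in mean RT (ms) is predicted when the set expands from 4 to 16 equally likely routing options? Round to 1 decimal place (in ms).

The intercept a cancels: ΔRT = b·(log₂ n₂ − log₂ n₁) = b·log₂(n₂/n₁).
log₂(16) − log₂(4) = log₂(16/4) = log₂(4) = 2.
ΔRT = 87.3 × 2.0000 = 174.600 ms.

174.6 ms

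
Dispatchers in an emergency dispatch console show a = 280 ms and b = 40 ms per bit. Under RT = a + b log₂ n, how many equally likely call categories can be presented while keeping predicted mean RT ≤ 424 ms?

Set 280 + 40·log₂ n ≤ 424 → log₂ n ≤ (424 − 280)/40 = 3.6000.
So n ≤ 2^3.6000 = 12.126; the largest integer n is 12.

12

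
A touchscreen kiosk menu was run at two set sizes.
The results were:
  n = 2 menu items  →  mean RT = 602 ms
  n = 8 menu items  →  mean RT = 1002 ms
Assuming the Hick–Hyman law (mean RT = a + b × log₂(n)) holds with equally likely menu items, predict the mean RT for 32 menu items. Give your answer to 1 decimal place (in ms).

1402.0 ms

With log₂ n on the abscissa the relation is linear; from the two conditions:
  b = (1002 − 602) / (log₂ 8 − log₂ 2) = 400 / (3 − 1) = 200.000 ms/bit
  a = 602 − 200.000 × 1 = 402.000 ms
Then RT(32) = 402.000 + 200.000 × log₂ 32 = 402.000 + 200.000 × 5 ≈ 1402.000 ms.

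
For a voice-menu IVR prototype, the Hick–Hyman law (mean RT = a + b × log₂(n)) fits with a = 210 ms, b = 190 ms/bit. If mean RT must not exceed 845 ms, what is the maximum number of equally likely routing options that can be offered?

Information budget: (845 − 210)/190 = 3.3421 bits, so n ≤ 2^3.3421 = 10.141 → at most 10.

10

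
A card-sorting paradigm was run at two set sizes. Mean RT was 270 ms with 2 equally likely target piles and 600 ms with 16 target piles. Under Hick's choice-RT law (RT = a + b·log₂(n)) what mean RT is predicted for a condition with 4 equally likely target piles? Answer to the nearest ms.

380 ms

With log₂ n on the abscissa the relation is linear; from the two conditions:
  b = (600 − 270) / (log₂ 16 − log₂ 2) = 330 / (4 − 1) = 110 ms/bit
  a = 270 − 110 × 1 = 160 ms
Then RT(4) = 160 + 110 × log₂ 4 = 160 + 110 × 2 ≈ 380.000 ms.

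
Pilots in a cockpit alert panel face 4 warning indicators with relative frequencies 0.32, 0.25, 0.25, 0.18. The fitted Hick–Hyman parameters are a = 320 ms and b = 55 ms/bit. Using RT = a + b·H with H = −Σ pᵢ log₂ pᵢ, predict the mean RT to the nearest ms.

H = 0.32·log₂(1/0.32) + 0.25·log₂(1/0.25) + 0.25·log₂(1/0.25) + 0.18·log₂(1/0.18) = 1.9713 bits.
RT = 320 + 55 × 1.9713 = 428.42 ms.

428 ms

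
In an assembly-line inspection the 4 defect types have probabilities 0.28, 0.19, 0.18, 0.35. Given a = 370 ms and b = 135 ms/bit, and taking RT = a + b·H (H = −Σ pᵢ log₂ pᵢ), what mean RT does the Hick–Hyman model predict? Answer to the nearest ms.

633 ms

Entropy contributions −pᵢ log₂ pᵢ: 0.5142, 0.4552, 0.4453, 0.5301; sum H = 1.9449 bits.
RT = a + bH = 370 + 135·1.9449 = 632.56 ms.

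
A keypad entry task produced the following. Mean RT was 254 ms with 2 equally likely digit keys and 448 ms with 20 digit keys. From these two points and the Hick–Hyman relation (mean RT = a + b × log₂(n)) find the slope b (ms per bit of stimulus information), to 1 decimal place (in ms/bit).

Slope: b = (448 − 254) / (log₂ 20 − log₂ 2) = 194/3.3219 = 58.400 ms/bit.

58.4 ms/bit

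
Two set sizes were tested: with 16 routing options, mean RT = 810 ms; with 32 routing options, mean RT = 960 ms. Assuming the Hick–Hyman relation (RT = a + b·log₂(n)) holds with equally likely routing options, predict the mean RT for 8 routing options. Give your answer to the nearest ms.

660 ms

Solve the two-equation system in a and b:
  b = (960 − 810) / (log₂ 32 − log₂ 16) = 150 / (5 − 4) = 150 ms/bit
  a = 810 − 150 × 4 = 210 ms
Then RT(8) = 210 + 150 × log₂ 8 = 210 + 150 × 3 ≈ 660.000 ms.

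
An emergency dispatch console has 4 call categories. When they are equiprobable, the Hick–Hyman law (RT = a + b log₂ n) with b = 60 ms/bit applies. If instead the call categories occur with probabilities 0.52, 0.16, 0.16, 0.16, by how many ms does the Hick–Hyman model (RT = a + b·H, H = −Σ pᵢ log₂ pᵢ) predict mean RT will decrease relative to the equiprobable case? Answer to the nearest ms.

14 ms

Equiprobable entropy H₀ = log₂ 4 = 2.0000 bits.
Skewed entropy H = −Σ pᵢ log₂ pᵢ = 1.7596 bits.
ΔRT = b·(H₀ − H) = 60 × 0.2404 = 14.42 ms.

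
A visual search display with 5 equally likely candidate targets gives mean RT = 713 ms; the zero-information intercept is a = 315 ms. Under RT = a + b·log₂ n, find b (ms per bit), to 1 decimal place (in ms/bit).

171.4 ms/bit

log₂(5) = 2.3219 bits.
b = (RT − a)/log₂ n = (713 − 315) / 2.3219 = 171.409 ms/bit.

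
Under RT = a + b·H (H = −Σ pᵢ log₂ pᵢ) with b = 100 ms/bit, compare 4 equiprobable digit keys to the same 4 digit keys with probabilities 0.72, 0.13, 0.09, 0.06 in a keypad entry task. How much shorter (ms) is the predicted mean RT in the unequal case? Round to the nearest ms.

72 ms

Equiprobable entropy H₀ = log₂ 4 = 2.0000 bits.
Skewed entropy H = −Σ pᵢ log₂ pᵢ = 1.2801 bits.
ΔRT = b·(H₀ − H) = 100 × 0.7199 = 71.99 ms.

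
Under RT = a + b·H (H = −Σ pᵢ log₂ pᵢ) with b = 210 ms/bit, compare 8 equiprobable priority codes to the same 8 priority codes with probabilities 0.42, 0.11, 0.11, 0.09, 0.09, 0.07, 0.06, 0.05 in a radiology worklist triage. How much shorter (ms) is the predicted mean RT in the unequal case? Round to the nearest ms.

Equiprobable entropy H₀ = log₂ 8 = 3.0000 bits.
Skewed entropy H = −Σ pᵢ log₂ pᵢ = 2.5797 bits.
ΔRT = b·(H₀ − H) = 210 × 0.4203 = 88.26 ms.

88 ms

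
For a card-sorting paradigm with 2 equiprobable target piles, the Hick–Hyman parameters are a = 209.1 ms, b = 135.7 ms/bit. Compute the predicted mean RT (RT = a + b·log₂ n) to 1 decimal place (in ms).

344.8 ms

log₂(2) = 1 bits, so RT = 209.1 + 135.7 × 1 ≈ 344.800 ms.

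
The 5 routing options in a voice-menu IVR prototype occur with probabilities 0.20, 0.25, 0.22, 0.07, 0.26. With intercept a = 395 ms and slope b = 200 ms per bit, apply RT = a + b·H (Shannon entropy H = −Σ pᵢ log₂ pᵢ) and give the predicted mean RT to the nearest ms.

839 ms

Entropy contributions −pᵢ log₂ pᵢ: 0.4644, 0.5000, 0.4806, 0.2686, 0.5053; sum H = 2.2188 bits.
RT = a + bH = 395 + 200·2.2188 = 838.76 ms.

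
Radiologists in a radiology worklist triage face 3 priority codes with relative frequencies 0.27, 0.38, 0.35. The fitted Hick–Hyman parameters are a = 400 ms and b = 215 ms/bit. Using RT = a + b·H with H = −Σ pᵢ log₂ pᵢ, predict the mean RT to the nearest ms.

H = 0.27·log₂(1/0.27) + 0.38·log₂(1/0.38) + 0.35·log₂(1/0.35) = 1.5706 bits.
RT = 400 + 215 × 1.5706 = 737.67 ms.

738 ms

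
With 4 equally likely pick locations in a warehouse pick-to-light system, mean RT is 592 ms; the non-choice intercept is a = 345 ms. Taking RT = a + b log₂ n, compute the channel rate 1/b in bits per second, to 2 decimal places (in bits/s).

Choice component = 592 − 345 = 247 ms over log₂(4) = 2 bits.
b = 247 / 2 = 123.500 ms/bit, so 1/b = 8.097 bits/s.

8.10 bits/s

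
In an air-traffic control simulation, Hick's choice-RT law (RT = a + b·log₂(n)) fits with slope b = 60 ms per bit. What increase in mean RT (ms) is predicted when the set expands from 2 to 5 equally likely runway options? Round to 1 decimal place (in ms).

79.3 ms

ΔRT = (a + b log₂ n₂) − (a + b log₂ n₁) = b·(log₂ n₂ − log₂ n₁).
log₂(5) − log₂(2) = 2.3219 − 1 = 1.3219.
ΔRT = 60 × 1.3219 = 79.316 ms.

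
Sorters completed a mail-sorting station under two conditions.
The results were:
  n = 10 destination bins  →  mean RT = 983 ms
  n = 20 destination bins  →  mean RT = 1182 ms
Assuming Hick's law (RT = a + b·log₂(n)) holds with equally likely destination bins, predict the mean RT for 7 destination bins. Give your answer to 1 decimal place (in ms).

880.6 ms

RT is linear in log₂ n, so two points fix the line:
  b = (1182 − 983) / (log₂ 20 − log₂ 10) = 199 / (4.3219 − 3.3219) = 199.000 ms/bit
  a = 983 − 199.000 × 3.3219 = 321.936 ms
Then RT(7) = 321.936 + 199.000 × log₂ 7 = 321.936 + 199.000 × 2.8074 ≈ 880.600 ms.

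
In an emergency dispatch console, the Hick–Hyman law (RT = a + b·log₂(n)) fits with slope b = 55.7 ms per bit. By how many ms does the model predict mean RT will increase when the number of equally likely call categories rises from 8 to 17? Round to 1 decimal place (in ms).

Only the slope matters, since a is common to both: ΔRT = b·log₂(n₂/n₁).
log₂(17) − log₂(8) = 4.0875 − 3 = 1.0875.
ΔRT = 55.7 × 1.0875 = 60.572 ms.

60.6 ms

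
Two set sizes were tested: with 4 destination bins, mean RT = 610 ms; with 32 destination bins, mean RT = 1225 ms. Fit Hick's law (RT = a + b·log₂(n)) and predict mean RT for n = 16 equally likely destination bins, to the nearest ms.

1020 ms

With log₂ n on the abscissa the relation is linear; from the two conditions:
  b = (1225 − 610) / (log₂ 32 − log₂ 4) = 615 / (5 − 2) = 205 ms/bit
  a = 610 − 205 × 2 = 200 ms
Then RT(16) = 200 + 205 × log₂ 16 = 200 + 205 × 4 ≈ 1020.000 ms.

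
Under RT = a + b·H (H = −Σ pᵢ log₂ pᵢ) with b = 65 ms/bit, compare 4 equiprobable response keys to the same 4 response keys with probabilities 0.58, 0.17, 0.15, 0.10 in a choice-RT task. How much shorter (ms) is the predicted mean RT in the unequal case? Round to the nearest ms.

24 ms

The RT saving is b·ΔH. Equiprobable H₀ = log₂(4) = 2.0000 bits; with the given probabilities H = 1.6331 bits.
b·(H₀ − H) = 65 × (2.0000 − 1.6331) = 23.85 ms.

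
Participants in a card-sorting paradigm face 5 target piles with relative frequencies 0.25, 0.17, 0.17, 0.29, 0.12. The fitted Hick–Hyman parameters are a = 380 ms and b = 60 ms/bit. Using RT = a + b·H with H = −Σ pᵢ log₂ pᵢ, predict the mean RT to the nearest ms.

515 ms

H = 0.25·log₂(1/0.25) + 0.17·log₂(1/0.17) + 0.17·log₂(1/0.17) + 0.29·log₂(1/0.29) + 0.12·log₂(1/0.12) = 2.2541 bits.
RT = 380 + 60 × 2.2541 = 515.25 ms.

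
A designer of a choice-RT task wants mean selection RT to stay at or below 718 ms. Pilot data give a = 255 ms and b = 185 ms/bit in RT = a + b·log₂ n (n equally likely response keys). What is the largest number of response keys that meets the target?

5

185·log₂ n ≤ 718 − 255 = 463, giving log₂ n ≤ 2.5027 and n ≤ 5.667. The largest whole number is 5.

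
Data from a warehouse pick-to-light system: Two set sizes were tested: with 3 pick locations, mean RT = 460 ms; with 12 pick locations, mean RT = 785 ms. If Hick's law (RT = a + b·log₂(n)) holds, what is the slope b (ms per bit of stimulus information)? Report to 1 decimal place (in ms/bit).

Slope: b = (785 − 460) / (log₂ 12 − log₂ 3) = 325/2.0000 = 162.500 ms/bit.

162.5 ms/bit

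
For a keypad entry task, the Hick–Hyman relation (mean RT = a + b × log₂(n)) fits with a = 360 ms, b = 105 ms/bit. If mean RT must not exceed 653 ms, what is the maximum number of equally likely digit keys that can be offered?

6

Set 360 + 105·log₂ n ≤ 653 → log₂ n ≤ (653 − 360)/105 = 2.7905.
So n ≤ 2^2.7905 = 6.919; the largest integer n is 6.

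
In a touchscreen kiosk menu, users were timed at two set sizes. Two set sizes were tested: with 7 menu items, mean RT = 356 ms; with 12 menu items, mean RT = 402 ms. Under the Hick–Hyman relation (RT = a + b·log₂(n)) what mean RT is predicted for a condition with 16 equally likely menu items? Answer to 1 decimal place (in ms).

Fit slope and intercept:
  b = (402 − 356) / (log₂ 12 − log₂ 7) = 46 / (3.5850 − 2.8074) = 59.156 ms/bit
  a = 356 − 59.156 × 2.8074 = 189.929 ms
Then RT(16) = 189.929 + 59.156 × log₂ 16 = 189.929 + 59.156 × 4 ≈ 426.552 ms.

426.6 ms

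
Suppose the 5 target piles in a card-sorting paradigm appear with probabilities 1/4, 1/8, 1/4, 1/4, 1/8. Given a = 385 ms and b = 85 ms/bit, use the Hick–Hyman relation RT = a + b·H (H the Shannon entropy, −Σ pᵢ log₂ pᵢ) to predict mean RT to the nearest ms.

576 ms

Each term −pᵢ log₂ pᵢ: 0.25·2 + 0.125·3 + 0.25·2 + 0.25·2 + 0.125·3; summed, H = 2.250 bits.
Mean RT = a + bH = 385 + 85·2.250 = 576.25 ms.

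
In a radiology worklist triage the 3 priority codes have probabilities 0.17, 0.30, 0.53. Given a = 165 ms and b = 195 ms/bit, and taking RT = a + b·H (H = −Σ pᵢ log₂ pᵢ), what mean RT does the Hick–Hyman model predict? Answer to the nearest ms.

H = 0.17·log₂(1/0.17) + 0.30·log₂(1/0.30) + 0.53·log₂(1/0.53) = 1.4411 bits.
RT = 165 + 195 × 1.4411 = 446.02 ms.

446 ms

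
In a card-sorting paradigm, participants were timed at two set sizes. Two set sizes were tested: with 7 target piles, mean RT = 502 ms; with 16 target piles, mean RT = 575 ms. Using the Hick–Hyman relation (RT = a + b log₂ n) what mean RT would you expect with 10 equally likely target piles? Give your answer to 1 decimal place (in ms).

533.5 ms

RT is linear in log₂ n, so two points fix the line:
  b = (575 − 502) / (log₂ 16 − log₂ 7) = 73 / (4 − 2.8074) = 61.208 ms/bit
  a = 502 − 61.208 × 2.8074 = 330.166 ms
Then RT(10) = 330.166 + 61.208 × log₂ 10 = 330.166 + 61.208 × 3.3219 ≈ 533.496 ms.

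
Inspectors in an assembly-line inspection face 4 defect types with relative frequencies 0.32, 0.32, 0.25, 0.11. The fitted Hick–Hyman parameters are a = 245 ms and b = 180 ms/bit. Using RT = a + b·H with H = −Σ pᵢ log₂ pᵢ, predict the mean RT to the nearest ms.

H = 0.32·log₂(1/0.32) + 0.32·log₂(1/0.32) + 0.25·log₂(1/0.25) + 0.11·log₂(1/0.11) = 1.9024 bits.
RT = 245 + 180 × 1.9024 = 587.42 ms.

587 ms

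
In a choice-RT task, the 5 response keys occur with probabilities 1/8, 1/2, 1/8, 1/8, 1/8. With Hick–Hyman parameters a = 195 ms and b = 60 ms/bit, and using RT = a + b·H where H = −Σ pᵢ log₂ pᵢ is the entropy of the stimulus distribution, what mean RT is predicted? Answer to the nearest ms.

315 ms

Each term −pᵢ log₂ pᵢ: 0.125·3 + 0.5·1 + 0.125·3 + 0.125·3 + 0.125·3; summed, H = 2.000 bits.
Mean RT = a + bH = 195 + 60·2.000 = 315.00 ms.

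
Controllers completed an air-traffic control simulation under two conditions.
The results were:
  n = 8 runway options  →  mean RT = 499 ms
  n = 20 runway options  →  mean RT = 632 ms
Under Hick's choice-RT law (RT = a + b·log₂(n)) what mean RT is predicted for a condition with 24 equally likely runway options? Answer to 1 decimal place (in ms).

Solve the two-equation system in a and b:
  b = (632 − 499) / (log₂ 20 − log₂ 8) = 133 / (4.3219 − 3) = 100.611 ms/bit
  a = 499 − 100.611 × 3 = 197.168 ms
Then RT(24) = 197.168 + 100.611 × log₂ 24 = 197.168 + 100.611 × 4.5850 ≈ 658.464 ms.

658.5 ms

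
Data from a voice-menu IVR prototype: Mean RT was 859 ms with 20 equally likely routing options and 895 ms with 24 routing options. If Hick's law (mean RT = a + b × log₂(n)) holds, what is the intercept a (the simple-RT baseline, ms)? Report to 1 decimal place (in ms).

267.5 ms

b = (RT₂ − RT₁)/(log₂ n₂ − log₂ n₁) = (895 − 859)/(4.5850 − 4.3219) = 136.864 ms/bit.
a = RT₁ − b·log₂ n₁ = 859 − 136.864 × 4.3219 = 267.483 ms.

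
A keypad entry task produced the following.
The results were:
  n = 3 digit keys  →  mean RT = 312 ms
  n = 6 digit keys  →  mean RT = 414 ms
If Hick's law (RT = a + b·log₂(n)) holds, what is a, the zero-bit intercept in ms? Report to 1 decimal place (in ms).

Slope: b = (414 − 312) / (log₂ 6 − log₂ 3) = 102/1.0000 = 102.000 ms/bit.
Intercept: a = 312 − 102.000·log₂(3) = 150.334 ms.

150.3 ms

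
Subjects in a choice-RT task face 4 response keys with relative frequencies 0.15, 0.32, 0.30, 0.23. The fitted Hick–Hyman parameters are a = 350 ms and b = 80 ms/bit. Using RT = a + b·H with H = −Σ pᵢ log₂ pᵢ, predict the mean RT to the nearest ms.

506 ms

H = 0.15·log₂(1/0.15) + 0.32·log₂(1/0.32) + 0.30·log₂(1/0.30) + 0.23·log₂(1/0.23) = 1.9453 bits.
RT = 350 + 80 × 1.9453 = 505.63 ms.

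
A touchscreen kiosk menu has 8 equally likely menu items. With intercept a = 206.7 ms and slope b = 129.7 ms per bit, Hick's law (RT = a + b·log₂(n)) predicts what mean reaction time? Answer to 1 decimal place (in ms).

595.8 ms

log₂(8) = 3 bits, so RT = 206.7 + 129.7 × 3 ≈ 595.800 ms.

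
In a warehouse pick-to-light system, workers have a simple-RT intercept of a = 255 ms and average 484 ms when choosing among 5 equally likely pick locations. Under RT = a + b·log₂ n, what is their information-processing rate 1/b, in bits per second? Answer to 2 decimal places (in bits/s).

10.14 bits/s

b = (484 − 255)/log₂ 5 = 229/2.3219 = 98.625 ms per bit = 0.09862 s/bit; the reciprocal is 10.139 bits/s.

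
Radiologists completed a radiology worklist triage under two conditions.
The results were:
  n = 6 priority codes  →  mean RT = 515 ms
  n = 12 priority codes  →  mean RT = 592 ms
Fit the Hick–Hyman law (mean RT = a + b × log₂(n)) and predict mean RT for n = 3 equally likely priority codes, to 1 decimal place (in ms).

438.0 ms

Solve the two-equation system in a and b:
  b = (592 − 515) / (log₂ 12 − log₂ 6) = 77 / (3.5850 − 2.5850) = 77.000 ms/bit
  a = 515 − 77.000 × 2.5850 = 315.958 ms
Then RT(3) = 315.958 + 77.000 × log₂ 3 = 315.958 + 77.000 × 1.5850 ≈ 438.000 ms.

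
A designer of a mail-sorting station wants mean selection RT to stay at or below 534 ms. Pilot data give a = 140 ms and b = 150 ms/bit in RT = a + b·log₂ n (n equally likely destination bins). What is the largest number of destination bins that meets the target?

6

Information budget: (534 − 140)/150 = 2.6267 bits, so n ≤ 2^2.6267 = 6.176 → at most 6.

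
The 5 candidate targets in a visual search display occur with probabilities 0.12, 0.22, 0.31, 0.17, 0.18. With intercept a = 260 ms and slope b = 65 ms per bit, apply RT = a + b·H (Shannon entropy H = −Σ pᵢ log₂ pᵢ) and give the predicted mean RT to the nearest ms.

406 ms

H = 0.12·log₂(1/0.12) + 0.22·log₂(1/0.22) + 0.31·log₂(1/0.31) + 0.17·log₂(1/0.17) + 0.18·log₂(1/0.18) = 2.2513 bits.
RT = 260 + 65 × 2.2513 = 406.34 ms.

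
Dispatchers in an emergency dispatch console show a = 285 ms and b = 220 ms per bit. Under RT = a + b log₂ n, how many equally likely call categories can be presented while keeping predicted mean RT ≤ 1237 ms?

Set 285 + 220·log₂ n ≤ 1237 → log₂ n ≤ (1237 − 285)/220 = 4.3273.
So n ≤ 2^4.3273 = 20.074; the largest integer n is 20.

20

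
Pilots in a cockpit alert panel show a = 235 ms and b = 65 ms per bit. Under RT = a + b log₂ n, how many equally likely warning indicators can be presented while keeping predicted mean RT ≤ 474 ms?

12

Information budget: (474 − 235)/65 = 3.6769 bits, so n ≤ 2^3.6769 = 12.790 → at most 12.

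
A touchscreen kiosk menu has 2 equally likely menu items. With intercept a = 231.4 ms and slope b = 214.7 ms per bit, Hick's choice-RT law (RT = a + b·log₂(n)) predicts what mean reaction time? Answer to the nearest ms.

446 ms

log₂(2) = 1 bits, so RT = 231.4 + 214.7 × 1 ≈ 446.100 ms.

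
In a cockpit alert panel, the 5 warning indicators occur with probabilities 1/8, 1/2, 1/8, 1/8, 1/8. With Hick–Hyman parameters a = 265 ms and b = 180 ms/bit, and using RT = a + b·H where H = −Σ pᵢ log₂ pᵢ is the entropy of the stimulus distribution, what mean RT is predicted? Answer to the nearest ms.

H = −Σ pᵢ log₂ pᵢ = 0.125·3 + 0.5·1 + 0.125·3 + 0.125·3 + 0.125·3 = 2.000 bits.
RT = 265 + 180 × 2.000 = 625.00 ms.

625 ms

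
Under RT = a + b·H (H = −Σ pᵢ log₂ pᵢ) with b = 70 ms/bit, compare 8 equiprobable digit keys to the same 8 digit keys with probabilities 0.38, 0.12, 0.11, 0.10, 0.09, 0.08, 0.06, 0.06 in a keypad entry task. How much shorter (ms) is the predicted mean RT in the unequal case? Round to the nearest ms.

The RT saving is b·ΔH. Equiprobable H₀ = log₂(8) = 3.0000 bits; with the given probabilities H = 2.6712 bits.
b·(H₀ − H) = 70 × (3.0000 − 2.6712) = 23.01 ms.

23 ms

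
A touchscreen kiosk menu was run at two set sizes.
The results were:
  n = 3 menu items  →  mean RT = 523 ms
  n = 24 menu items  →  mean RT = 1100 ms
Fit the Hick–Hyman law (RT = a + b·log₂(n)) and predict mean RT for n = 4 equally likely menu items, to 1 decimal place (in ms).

602.8 ms

With log₂ n on the abscissa the relation is linear; from the two conditions:
  b = (1100 − 523) / (log₂ 24 − log₂ 3) = 577 / (4.5850 − 1.5850) = 192.333 ms/bit
  a = 523 − 192.333 × 1.5850 = 218.159 ms
Then RT(4) = 218.159 + 192.333 × log₂ 4 = 218.159 + 192.333 × 2 ≈ 602.826 ms.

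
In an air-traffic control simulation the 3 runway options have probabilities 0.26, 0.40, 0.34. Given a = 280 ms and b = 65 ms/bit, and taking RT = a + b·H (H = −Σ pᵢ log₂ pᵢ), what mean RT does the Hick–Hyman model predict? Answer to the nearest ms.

H = 0.26·log₂(1/0.26) + 0.40·log₂(1/0.40) + 0.34·log₂(1/0.34) = 1.5632 bits.
RT = 280 + 65 × 1.5632 = 381.61 ms.

382 ms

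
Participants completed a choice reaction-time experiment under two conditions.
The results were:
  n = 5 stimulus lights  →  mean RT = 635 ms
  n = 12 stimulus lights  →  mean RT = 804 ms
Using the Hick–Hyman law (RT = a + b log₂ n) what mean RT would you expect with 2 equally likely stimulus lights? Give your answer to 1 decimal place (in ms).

With log₂ n on the abscissa the relation is linear; from the two conditions:
  b = (804 − 635) / (log₂ 12 − log₂ 5) = 169 / (3.5850 − 2.3219) = 133.805 ms/bit
  a = 635 − 133.805 × 2.3219 = 324.315 ms
Then RT(2) = 324.315 + 133.805 × log₂ 2 = 324.315 + 133.805 × 1 ≈ 458.120 ms.

458.1 ms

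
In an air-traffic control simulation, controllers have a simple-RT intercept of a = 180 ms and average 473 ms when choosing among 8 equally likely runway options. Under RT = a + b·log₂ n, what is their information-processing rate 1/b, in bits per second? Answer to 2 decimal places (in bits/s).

b = (473 − 180)/log₂ 8 = 293/3 = 97.667 ms per bit = 0.09767 s/bit; the reciprocal is 10.239 bits/s.

10.24 bits/s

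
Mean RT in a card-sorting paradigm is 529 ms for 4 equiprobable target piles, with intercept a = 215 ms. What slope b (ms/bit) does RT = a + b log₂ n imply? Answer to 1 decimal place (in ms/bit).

157.0 ms/bit

4 alternatives carry log₂ 4 = 2 bits; the choice cost is 529 − 215 = 314 ms, so b = 314/2 = 157.000 ms/bit.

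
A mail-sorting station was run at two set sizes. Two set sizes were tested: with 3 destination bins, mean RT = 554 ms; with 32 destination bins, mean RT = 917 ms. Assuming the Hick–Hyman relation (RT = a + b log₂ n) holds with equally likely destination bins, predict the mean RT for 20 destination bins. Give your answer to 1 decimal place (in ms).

844.9 ms

Fit slope and intercept:
  b = (917 − 554) / (log₂ 32 − log₂ 3) = 363 / (5 − 1.5850) = 106.295 ms/bit
  a = 554 − 106.295 × 1.5850 = 385.527 ms
Then RT(20) = 385.527 + 106.295 × log₂ 20 = 385.527 + 106.295 × 4.3219 ≈ 844.925 ms.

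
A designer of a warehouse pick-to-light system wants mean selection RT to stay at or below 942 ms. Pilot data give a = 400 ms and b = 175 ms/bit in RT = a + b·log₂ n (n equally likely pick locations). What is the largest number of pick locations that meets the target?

175·log₂ n ≤ 942 − 400 = 542, giving log₂ n ≤ 3.0971 and n ≤ 8.557. The largest whole number is 8.

8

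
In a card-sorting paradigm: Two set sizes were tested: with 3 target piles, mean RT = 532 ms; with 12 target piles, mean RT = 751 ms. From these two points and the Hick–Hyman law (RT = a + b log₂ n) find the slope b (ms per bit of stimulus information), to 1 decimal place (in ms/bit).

The slope on a log₂ axis is (751 − 532) / (3.5850 − 1.5850) = 109.500 ms/bit.

109.5 ms/bit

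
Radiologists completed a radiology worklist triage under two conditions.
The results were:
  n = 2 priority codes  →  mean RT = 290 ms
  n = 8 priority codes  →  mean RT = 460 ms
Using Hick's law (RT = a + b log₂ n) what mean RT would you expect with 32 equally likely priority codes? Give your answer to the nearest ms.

630 ms

Solve the two-equation system in a and b:
  b = (460 − 290) / (log₂ 8 − log₂ 2) = 170 / (3 − 1) = 85 ms/bit
  a = 290 − 85 × 1 = 205 ms
Then RT(32) = 205 + 85 × log₂ 32 = 205 + 85 × 5 ≈ 630.000 ms.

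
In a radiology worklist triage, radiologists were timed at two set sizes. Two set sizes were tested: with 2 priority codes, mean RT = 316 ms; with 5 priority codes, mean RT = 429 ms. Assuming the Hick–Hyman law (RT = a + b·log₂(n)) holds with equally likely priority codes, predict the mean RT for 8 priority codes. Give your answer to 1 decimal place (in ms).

With log₂ n on the abscissa the relation is linear; from the two conditions:
  b = (429 − 316) / (log₂ 5 − log₂ 2) = 113 / (2.3219 − 1) = 85.481 ms/bit
  a = 316 − 85.481 × 1 = 230.519 ms
Then RT(8) = 230.519 + 85.481 × log₂ 8 = 230.519 + 85.481 × 3 ≈ 486.962 ms.

487.0 ms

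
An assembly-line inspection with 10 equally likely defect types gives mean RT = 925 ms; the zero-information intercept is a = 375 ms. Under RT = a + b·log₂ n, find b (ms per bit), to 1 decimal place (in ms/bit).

10 alternatives carry log₂ 10 = 3.3219 bits; the choice cost is 925 − 375 = 550 ms, so b = 550/3.3219 = 165.566 ms/bit.

165.6 ms/bit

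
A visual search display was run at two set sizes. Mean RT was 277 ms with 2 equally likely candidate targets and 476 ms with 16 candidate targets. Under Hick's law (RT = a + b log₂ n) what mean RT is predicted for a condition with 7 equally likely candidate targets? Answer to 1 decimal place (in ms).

396.9 ms

With log₂ n on the abscissa the relation is linear; from the two conditions:
  b = (476 − 277) / (log₂ 16 − log₂ 2) = 199 / (4 − 1) = 66.333 ms/bit
  a = 277 − 66.333 × 1 = 210.667 ms
Then RT(7) = 210.667 + 66.333 × log₂ 7 = 210.667 + 66.333 × 2.8074 ≈ 396.888 ms.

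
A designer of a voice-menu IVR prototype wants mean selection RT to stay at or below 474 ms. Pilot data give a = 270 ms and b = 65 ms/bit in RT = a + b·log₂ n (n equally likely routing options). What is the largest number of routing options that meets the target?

Set 270 + 65·log₂ n ≤ 474 → log₂ n ≤ (474 − 270)/65 = 3.1385.
So n ≤ 2^3.1385 = 8.806; the largest integer n is 8.

8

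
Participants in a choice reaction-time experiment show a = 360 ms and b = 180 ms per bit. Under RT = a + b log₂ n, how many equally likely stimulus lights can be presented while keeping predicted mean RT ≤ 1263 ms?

Set 360 + 180·log₂ n ≤ 1263 → log₂ n ≤ (1263 − 360)/180 = 5.0167.
So n ≤ 2^5.0167 = 32.372; the largest integer n is 32.

32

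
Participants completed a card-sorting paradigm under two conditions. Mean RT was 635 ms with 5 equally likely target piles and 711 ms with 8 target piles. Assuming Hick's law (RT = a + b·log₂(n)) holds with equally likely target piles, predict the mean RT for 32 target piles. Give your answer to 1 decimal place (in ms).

935.2 ms

Fit slope and intercept:
  b = (711 − 635) / (log₂ 8 − log₂ 5) = 76 / (3 − 2.3219) = 112.083 ms/bit
  a = 635 − 112.083 × 2.3219 = 374.752 ms
Then RT(32) = 374.752 + 112.083 × log₂ 32 = 374.752 + 112.083 × 5 ≈ 935.165 ms.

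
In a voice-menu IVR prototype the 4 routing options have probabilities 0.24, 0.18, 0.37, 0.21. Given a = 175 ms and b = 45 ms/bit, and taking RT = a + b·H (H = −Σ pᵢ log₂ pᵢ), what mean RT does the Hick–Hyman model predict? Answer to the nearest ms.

Entropy contributions −pᵢ log₂ pᵢ: 0.4941, 0.4453, 0.5307, 0.4728; sum H = 1.9430 bits.
RT = a + bH = 175 + 45·1.9430 = 262.43 ms.

262 ms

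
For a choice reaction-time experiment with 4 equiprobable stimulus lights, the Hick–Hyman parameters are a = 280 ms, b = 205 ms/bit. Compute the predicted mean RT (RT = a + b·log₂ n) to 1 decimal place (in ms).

log₂(4) = 2 bits, so RT = 280 + 205 × 2 ≈ 690.000 ms.

690.0 ms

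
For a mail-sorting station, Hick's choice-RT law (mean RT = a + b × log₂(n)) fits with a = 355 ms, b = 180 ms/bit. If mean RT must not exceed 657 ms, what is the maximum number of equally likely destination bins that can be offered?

3

180·log₂ n ≤ 657 − 355 = 302, giving log₂ n ≤ 1.6778 and n ≤ 3.199. The largest whole number is 3.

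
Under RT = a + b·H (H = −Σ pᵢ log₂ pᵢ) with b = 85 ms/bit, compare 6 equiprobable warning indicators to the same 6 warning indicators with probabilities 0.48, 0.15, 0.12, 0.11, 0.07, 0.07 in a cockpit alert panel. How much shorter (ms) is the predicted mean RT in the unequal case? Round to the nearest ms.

Equiprobable entropy H₀ = log₂ 6 = 2.5850 bits.
Skewed entropy H = −Σ pᵢ log₂ pᵢ = 2.1733 bits.
ΔRT = b·(H₀ − H) = 85 × 0.4117 = 34.99 ms.

35 ms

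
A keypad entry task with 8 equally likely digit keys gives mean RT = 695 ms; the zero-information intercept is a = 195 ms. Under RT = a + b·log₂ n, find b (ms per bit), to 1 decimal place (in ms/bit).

166.7 ms/bit

8 alternatives carry log₂ 8 = 3 bits; the choice cost is 695 − 195 = 500 ms, so b = 500/3 = 166.667 ms/bit.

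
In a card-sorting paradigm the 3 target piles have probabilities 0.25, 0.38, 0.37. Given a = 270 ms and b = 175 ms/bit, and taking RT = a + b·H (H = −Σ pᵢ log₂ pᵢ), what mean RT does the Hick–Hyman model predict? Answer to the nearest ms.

Entropy contributions −pᵢ log₂ pᵢ: 0.5000, 0.5305, 0.5307; sum H = 1.5612 bits.
RT = a + bH = 270 + 175·1.5612 = 543.21 ms.

543 ms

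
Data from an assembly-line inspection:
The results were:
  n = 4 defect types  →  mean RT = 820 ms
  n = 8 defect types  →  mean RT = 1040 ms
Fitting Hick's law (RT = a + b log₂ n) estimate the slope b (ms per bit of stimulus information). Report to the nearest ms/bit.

The slope on a log₂ axis is (1040 − 820) / (3 − 2) = 220 ms/bit.

220 ms/bit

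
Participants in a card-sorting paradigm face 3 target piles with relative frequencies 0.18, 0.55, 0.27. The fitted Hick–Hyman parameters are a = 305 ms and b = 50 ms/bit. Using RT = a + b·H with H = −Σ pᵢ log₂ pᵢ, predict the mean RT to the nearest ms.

376 ms

H = 0.18·log₂(1/0.18) + 0.55·log₂(1/0.55) + 0.27·log₂(1/0.27) = 1.4297 bits.
RT = 305 + 50 × 1.4297 = 376.49 ms.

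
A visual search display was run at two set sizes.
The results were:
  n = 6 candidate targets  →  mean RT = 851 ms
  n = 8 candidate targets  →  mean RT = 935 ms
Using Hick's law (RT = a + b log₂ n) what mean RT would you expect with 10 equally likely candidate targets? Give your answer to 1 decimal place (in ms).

With log₂ n on the abscissa the relation is linear; from the two conditions:
  b = (935 − 851) / (log₂ 8 − log₂ 6) = 84 / (3 − 2.5850) = 202.391 ms/bit
  a = 851 − 202.391 × 2.5850 = 327.826 ms
Then RT(10) = 327.826 + 202.391 × log₂ 10 = 327.826 + 202.391 × 3.3219 ≈ 1000.155 ms.

1000.2 ms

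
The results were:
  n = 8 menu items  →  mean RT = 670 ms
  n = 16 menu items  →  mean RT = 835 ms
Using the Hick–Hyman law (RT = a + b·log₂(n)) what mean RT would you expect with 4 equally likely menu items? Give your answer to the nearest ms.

With log₂ n on the abscissa the relation is linear; from the two conditions:
  b = (835 − 670) / (log₂ 16 − log₂ 8) = 165 / (4 − 3) = 165 ms/bit
  a = 670 − 165 × 3 = 175 ms
Then RT(4) = 175 + 165 × log₂ 4 = 175 + 165 × 2 ≈ 505.000 ms.

505 ms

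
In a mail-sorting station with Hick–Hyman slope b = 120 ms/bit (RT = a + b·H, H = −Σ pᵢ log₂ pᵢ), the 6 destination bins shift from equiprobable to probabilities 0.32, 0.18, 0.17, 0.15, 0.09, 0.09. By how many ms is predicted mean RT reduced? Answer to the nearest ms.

The RT saving is b·ΔH. Equiprobable H₀ = log₂(6) = 2.5850 bits; with the given probabilities H = 2.4418 bits.
b·(H₀ − H) = 120 × (2.5850 − 2.4418) = 17.18 ms.

17 ms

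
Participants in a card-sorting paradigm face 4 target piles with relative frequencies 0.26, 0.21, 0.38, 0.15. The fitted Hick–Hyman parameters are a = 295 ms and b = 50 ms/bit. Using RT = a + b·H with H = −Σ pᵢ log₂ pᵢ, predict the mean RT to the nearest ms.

Entropy contributions −pᵢ log₂ pᵢ: 0.5053, 0.4728, 0.5305, 0.4105; sum H = 1.9191 bits.
RT = a + bH = 295 + 50·1.9191 = 390.96 ms.

391 ms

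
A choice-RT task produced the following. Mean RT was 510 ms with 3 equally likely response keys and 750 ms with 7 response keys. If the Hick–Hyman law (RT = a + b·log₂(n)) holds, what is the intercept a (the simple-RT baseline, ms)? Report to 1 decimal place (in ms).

198.8 ms

b = (RT₂ − RT₁)/(log₂ n₂ − log₂ n₁) = (750 − 510)/(2.8074 − 1.5850) = 196.336 ms/bit.
a = RT₁ − b·log₂ n₁ = 510 − 196.336 × 1.5850 = 198.814 ms.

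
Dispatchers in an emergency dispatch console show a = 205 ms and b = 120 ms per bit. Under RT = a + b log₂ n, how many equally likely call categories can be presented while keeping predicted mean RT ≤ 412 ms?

120·log₂ n ≤ 412 − 205 = 207, giving log₂ n ≤ 1.7250 and n ≤ 3.306. The largest whole number is 3.

3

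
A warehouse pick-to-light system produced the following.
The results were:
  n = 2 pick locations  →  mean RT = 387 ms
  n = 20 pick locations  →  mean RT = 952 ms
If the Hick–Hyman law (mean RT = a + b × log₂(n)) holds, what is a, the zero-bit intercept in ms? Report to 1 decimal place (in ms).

216.9 ms

Slope: b = (952 − 387) / (log₂ 20 − log₂ 2) = 565/3.3219 = 170.082 ms/bit.
Intercept: a = 387 − 170.082·log₂(2) = 216.918 ms.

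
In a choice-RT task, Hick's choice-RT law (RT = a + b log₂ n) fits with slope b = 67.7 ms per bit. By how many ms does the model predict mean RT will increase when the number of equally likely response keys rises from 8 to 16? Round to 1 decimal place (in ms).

ΔRT = (a + b log₂ n₂) − (a + b log₂ n₁) = b·(log₂ n₂ − log₂ n₁).
log₂(16) − log₂(8) = log₂(16/8) = log₂(2) = 1.
ΔRT = 67.7 × 1.0000 = 67.700 ms.

67.7 ms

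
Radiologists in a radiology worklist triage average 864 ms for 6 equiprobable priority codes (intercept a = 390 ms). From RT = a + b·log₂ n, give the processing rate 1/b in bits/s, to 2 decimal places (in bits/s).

5.45 bits/s

b = (864 − 390)/log₂ 6 = 474/2.5850 = 183.368 ms per bit = 0.18337 s/bit; the reciprocal is 5.454 bits/s.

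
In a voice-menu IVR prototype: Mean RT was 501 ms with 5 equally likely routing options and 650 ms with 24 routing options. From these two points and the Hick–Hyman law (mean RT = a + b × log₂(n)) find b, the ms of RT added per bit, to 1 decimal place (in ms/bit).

The slope on a log₂ axis is (650 − 501) / (4.5850 − 2.3219) = 65.841 ms/bit.

65.8 ms/bit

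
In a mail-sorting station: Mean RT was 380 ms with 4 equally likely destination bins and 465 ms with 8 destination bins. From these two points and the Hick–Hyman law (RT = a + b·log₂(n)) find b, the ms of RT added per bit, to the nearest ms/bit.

85 ms/bit

b = (RT₂ − RT₁)/(log₂ n₂ − log₂ n₁) = (465 − 380)/(3 − 2) = 85 ms/bit.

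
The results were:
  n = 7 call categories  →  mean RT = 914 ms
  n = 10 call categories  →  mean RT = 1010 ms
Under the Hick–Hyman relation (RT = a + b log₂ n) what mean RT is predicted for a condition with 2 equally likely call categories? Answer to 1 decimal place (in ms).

576.8 ms

RT is linear in log₂ n, so two points fix the line:
  b = (1010 − 914) / (log₂ 10 − log₂ 7) = 96 / (3.3219 − 2.8074) = 186.562 ms/bit
  a = 914 − 186.562 × 2.8074 = 390.253 ms
Then RT(2) = 390.253 + 186.562 × log₂ 2 = 390.253 + 186.562 × 1 ≈ 576.816 ms.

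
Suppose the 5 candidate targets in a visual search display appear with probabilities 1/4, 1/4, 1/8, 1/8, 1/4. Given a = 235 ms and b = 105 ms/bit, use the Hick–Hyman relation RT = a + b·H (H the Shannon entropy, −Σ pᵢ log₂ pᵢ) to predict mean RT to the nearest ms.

471 ms

Each term −pᵢ log₂ pᵢ: 0.25·2 + 0.25·2 + 0.125·3 + 0.125·3 + 0.25·2; summed, H = 2.250 bits.
Mean RT = a + bH = 235 + 105·2.250 = 471.25 ms.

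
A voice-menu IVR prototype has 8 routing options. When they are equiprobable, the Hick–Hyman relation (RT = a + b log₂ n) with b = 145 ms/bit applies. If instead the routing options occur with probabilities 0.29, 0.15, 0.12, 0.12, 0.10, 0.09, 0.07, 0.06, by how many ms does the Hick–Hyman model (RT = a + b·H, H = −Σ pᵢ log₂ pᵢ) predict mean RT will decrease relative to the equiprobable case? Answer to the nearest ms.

Equiprobable entropy H₀ = log₂ 8 = 3.0000 bits.
Skewed entropy H = −Σ pᵢ log₂ pᵢ = 2.8195 bits.
ΔRT = b·(H₀ − H) = 145 × 0.1805 = 26.17 ms.

26 ms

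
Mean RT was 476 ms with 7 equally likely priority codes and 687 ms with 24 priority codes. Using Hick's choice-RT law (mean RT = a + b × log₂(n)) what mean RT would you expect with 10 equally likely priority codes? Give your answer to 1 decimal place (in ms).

537.1 ms

Fit slope and intercept:
  b = (687 − 476) / (log₂ 24 − log₂ 7) = 211 / (4.5850 − 2.8074) = 118.699 ms/bit
  a = 476 − 118.699 × 2.8074 = 142.770 ms
Then RT(10) = 142.770 + 118.699 × log₂ 10 = 142.770 + 118.699 × 3.3219 ≈ 537.079 ms.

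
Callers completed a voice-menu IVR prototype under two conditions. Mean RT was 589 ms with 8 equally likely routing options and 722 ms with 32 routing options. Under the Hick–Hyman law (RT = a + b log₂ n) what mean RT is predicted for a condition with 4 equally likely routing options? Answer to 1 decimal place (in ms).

Fit slope and intercept:
  b = (722 − 589) / (log₂ 32 − log₂ 8) = 133 / (5 − 3) = 66.500 ms/bit
  a = 589 − 66.500 × 3 = 389.500 ms
Then RT(4) = 389.500 + 66.500 × log₂ 4 = 389.500 + 66.500 × 2 ≈ 522.500 ms.

522.5 ms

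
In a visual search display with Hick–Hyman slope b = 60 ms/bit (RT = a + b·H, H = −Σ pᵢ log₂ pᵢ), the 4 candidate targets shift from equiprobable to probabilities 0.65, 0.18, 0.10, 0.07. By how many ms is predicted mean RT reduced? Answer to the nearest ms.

The RT saving is b·ΔH. Equiprobable H₀ = log₂(4) = 2.0000 bits; with the given probabilities H = 1.4500 bits.
b·(H₀ − H) = 60 × (2.0000 − 1.4500) = 33.00 ms.

33 ms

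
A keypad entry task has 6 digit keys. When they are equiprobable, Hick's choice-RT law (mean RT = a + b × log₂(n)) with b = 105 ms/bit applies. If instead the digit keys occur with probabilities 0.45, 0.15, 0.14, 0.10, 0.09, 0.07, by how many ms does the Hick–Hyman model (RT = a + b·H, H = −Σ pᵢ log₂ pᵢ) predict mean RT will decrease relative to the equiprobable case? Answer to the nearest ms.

Equiprobable entropy H₀ = log₂ 6 = 2.5850 bits.
Skewed entropy H = −Σ pᵢ log₂ pᵢ = 2.2395 bits.
ΔRT = b·(H₀ − H) = 105 × 0.3455 = 36.28 ms.

36 ms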